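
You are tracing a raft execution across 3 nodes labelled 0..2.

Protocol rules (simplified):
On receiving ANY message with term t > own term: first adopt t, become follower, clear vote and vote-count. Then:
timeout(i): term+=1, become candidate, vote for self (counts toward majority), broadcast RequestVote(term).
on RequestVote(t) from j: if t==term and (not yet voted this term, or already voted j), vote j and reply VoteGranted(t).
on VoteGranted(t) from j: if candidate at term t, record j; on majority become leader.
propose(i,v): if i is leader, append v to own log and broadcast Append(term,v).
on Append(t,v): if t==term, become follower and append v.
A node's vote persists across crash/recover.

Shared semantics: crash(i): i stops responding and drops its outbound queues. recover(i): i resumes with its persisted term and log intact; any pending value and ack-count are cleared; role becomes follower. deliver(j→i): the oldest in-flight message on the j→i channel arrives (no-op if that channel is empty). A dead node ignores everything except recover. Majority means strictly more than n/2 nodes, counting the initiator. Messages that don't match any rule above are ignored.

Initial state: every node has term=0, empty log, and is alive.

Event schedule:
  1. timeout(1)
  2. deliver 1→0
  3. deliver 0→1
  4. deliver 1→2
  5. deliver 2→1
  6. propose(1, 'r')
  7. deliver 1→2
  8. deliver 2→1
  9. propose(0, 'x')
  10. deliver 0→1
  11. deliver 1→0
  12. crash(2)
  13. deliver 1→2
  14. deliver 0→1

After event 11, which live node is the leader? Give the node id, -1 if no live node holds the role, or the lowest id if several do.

1

1. timeout(1):  <1:cand t1 ->
2. deliver 1→0:  <0:foll t1 ->
3. deliver 0→1:  <1:lead t1 ->
4. deliver 1→2:  <2:foll t1 ->
5. deliver 2→1:  nop
6. propose(1,'r'):  <1:lead t1 r>
7. deliver 1→2:  <2:foll t1 r>
8. deliver 2→1:  nop
9. propose(0,'x'):  nop
10. deliver 0→1:  nop
11. deliver 1→0:  <0:foll t1 r>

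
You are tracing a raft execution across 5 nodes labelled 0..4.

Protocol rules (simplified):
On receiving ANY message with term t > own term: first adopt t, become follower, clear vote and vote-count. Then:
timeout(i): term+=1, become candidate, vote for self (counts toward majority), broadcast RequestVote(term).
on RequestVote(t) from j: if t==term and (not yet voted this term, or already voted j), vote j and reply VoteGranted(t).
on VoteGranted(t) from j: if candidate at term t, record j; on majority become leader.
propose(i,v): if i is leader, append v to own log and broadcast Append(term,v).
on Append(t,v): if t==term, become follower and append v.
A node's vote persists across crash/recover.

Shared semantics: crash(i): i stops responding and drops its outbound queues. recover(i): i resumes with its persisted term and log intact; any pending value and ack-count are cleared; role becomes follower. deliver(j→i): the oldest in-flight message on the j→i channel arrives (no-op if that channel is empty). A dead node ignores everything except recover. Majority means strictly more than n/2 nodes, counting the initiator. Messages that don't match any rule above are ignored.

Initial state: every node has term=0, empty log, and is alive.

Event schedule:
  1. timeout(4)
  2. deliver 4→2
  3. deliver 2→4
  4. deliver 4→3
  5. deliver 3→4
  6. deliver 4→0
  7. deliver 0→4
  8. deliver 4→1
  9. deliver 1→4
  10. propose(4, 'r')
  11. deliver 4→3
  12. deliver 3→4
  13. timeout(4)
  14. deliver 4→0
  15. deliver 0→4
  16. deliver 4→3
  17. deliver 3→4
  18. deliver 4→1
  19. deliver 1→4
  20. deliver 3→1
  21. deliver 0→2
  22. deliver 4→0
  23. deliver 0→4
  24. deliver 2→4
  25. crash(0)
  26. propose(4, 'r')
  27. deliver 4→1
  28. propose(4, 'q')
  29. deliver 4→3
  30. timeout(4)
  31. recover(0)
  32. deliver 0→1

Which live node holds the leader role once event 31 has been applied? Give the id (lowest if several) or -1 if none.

-1

[1] timeout(4) → N4(cand t1 [-])
[2] deliver 4→2 → N2(foll t1 [-])
[3] deliver 2→4 → ∅
[4] deliver 4→3 → N3(foll t1 [-])
[5] deliver 3→4 → N4(lead t1 [-])
[6] deliver 4→0 → N0(foll t1 [-])
[7] deliver 0→4 → ∅
[8] deliver 4→1 → N1(foll t1 [-])
[9] deliver 1→4 → ∅
[10] propose(4,'r') → N4(lead t1 [r])
[11] deliver 4→3 → N3(foll t1 [r])
[12] deliver 3→4 → ∅
[13] timeout(4) → N4(cand t2 [r])
[14] deliver 4→0 → N0(foll t1 [r])
[15] deliver 0→4 → ∅
[16] deliver 4→3 → N3(foll t2 [r])
[17] deliver 3→4 → ∅
[18] deliver 4→1 → N1(foll t1 [r])
[19] deliver 1→4 → ∅
[20] deliver 3→1 → ∅
[21] deliver 0→2 → ∅
[22] deliver 4→0 → N0(foll t2 [r])
[23] deliver 0→4 → N4(lead t2 [r])
[24] deliver 2→4 → ∅
[25] crash(0) → N0(✗foll t2 [r])
[26] propose(4,'r') → N4(lead t2 [r,r])
[27] deliver 4→1 → N1(foll t2 [r])
[28] propose(4,'q') → N4(lead t2 [r,r,q])
[29] deliver 4→3 → N3(foll t2 [r,r])
[30] timeout(4) → N4(cand t3 [r,r,q])
[31] recover(0) → N0(foll t2 [r])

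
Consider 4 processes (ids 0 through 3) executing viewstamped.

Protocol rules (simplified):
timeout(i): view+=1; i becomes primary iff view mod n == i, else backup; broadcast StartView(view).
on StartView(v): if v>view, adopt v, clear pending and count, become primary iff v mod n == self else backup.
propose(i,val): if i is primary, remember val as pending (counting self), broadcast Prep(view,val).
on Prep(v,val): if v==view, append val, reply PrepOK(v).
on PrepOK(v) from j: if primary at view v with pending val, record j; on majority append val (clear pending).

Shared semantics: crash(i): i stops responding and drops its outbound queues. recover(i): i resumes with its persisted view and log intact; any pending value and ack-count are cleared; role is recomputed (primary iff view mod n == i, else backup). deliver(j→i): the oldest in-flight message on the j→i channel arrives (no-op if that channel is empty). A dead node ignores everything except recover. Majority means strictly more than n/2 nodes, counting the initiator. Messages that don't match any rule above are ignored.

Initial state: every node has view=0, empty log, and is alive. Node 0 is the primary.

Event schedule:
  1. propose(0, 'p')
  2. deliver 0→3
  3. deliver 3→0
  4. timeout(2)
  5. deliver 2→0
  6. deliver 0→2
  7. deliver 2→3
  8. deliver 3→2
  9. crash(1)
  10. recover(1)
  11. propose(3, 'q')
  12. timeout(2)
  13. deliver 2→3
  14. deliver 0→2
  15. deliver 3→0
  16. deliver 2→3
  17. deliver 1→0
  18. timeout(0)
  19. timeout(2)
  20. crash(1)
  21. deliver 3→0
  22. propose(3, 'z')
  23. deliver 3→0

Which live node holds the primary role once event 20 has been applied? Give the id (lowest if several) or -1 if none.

-1

e1 propose(0,'p'): ·
e2 deliver 0→3: 3[back,v=0,p]
e3 deliver 3→0: ·
e4 timeout(2): 2[back,v=1,-]
e5 deliver 2→0: 0[back,v=1,-]
e6 deliver 0→2: ·
e7 deliver 2→3: 3[back,v=1,p]
e8 deliver 3→2: ·
e9 crash(1): 1[✗back,v=0,-]
e10 recover(1): 1[back,v=0,-]
e11 propose(3,'q'): ·
e12 timeout(2): 2[prim,v=2,-]
e13 deliver 2→3: 3[back,v=2,p]
e14 deliver 0→2: ·
e15 deliver 3→0: ·
e16 deliver 2→3: ·
e17 deliver 1→0: ·
e18 timeout(0): 0[back,v=2,-]
e19 timeout(2): 2[back,v=3,-]
e20 crash(1): 1[✗back,v=0,-]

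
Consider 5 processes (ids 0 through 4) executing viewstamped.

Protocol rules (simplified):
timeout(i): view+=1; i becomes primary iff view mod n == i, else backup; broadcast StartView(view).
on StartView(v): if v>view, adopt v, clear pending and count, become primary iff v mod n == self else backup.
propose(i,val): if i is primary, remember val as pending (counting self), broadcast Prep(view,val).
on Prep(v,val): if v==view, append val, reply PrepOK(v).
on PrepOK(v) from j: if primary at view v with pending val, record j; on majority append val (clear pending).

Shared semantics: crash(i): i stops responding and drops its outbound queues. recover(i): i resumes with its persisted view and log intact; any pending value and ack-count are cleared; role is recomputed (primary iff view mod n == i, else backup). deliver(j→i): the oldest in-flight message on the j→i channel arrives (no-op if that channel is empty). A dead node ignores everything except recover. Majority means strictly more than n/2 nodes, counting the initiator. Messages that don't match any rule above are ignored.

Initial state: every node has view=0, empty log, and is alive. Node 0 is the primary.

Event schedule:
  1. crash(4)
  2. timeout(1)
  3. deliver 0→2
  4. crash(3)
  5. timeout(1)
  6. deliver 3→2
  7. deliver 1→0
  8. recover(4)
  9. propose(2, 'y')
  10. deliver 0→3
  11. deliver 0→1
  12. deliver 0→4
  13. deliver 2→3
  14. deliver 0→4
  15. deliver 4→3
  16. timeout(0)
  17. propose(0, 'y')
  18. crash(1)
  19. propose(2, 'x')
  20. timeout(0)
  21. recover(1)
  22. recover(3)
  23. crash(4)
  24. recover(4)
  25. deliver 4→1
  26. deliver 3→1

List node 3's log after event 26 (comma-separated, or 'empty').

empty

step 1 crash(4): 4={✗back,v=0,log=-}
step 2 timeout(1): 1={prim,v=1,log=-}
step 3 deliver 0→2: —
step 4 crash(3): 3={✗back,v=0,log=-}
step 5 timeout(1): 1={back,v=2,log=-}
step 6 deliver 3→2: —
step 7 deliver 1→0: 0={back,v=1,log=-}
step 8 recover(4): 4={back,v=0,log=-}
step 9 propose(2,'y'): —
step 10 deliver 0→3: —
step 11 deliver 0→1: —
step 12 deliver 0→4: —
step 13 deliver 2→3: —
step 14 deliver 0→4: —
step 15 deliver 4→3: —
step 16 timeout(0): 0={back,v=2,log=-}
step 17 propose(0,'y'): —
step 18 crash(1): 1={✗back,v=2,log=-}
step 19 propose(2,'x'): —
step 20 timeout(0): 0={back,v=3,log=-}
step 21 recover(1): 1={back,v=2,log=-}
step 22 recover(3): 3={back,v=0,log=-}
step 23 crash(4): 4={✗back,v=0,log=-}
step 24 recover(4): 4={back,v=0,log=-}
step 25 deliver 4→1: —
step 26 deliver 3→1: —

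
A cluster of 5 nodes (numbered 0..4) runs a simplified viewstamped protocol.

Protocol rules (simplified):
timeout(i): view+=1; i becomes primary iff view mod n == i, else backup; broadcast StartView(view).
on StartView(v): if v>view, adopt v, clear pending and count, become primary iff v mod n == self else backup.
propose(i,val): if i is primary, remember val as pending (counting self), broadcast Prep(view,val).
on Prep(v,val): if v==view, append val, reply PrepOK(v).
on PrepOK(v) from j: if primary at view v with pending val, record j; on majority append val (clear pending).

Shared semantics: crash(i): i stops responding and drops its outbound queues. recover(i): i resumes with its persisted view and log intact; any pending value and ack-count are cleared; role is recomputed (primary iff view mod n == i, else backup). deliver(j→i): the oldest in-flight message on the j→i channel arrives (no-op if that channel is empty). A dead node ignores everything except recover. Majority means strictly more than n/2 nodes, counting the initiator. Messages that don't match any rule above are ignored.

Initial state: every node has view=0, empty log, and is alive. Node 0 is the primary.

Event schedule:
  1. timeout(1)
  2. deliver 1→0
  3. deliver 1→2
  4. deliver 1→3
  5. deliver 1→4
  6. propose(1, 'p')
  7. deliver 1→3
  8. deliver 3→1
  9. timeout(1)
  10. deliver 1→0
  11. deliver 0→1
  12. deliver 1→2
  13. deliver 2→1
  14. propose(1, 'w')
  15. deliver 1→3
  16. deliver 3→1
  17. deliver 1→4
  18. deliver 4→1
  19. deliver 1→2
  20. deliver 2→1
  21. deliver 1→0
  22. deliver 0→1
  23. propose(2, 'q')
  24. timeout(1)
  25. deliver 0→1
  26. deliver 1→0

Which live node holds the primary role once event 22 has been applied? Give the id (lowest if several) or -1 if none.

2

[1] timeout(1) → N1(prim v1 [-])
[2] deliver 1→0 → N0(back v1 [-])
[3] deliver 1→2 → N2(back v1 [-])
[4] deliver 1→3 → N3(back v1 [-])
[5] deliver 1→4 → N4(back v1 [-])
[6] propose(1,'p') → ∅
[7] deliver 1→3 → N3(back v1 [p])
[8] deliver 3→1 → ∅
[9] timeout(1) → N1(back v2 [-])
[10] deliver 1→0 → N0(back v1 [p])
[11] deliver 0→1 → ∅
[12] deliver 1→2 → N2(back v1 [p])
[13] deliver 2→1 → ∅
[14] propose(1,'w') → ∅
[15] deliver 1→3 → N3(back v2 [p])
[16] deliver 3→1 → ∅
[17] deliver 1→4 → N4(back v1 [p])
[18] deliver 4→1 → ∅
[19] deliver 1→2 → N2(prim v2 [p])
[20] deliver 2→1 → ∅
[21] deliver 1→0 → N0(back v2 [p])
[22] deliver 0→1 → ∅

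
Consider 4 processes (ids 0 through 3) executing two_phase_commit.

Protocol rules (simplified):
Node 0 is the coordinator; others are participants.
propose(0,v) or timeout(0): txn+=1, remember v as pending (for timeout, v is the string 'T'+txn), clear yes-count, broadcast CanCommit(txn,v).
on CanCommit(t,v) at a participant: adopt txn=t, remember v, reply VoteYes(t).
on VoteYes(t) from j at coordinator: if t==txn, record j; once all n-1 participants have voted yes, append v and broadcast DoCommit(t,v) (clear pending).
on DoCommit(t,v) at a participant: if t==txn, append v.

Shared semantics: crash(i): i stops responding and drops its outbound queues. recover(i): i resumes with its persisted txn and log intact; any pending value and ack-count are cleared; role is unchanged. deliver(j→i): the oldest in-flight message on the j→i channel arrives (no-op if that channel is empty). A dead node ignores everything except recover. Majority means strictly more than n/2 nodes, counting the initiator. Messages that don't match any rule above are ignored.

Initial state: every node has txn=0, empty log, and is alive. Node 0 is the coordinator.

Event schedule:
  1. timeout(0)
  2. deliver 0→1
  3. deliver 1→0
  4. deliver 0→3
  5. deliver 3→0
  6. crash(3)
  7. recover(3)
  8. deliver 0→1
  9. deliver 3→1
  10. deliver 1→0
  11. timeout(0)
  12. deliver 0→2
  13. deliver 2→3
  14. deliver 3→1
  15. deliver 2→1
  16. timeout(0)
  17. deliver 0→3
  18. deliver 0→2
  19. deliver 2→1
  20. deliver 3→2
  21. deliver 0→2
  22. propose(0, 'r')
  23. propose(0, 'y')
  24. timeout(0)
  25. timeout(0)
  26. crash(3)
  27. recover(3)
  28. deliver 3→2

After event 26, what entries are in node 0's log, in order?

empty

step 1 timeout(0): 0={coor,t=1,log=-}
step 2 deliver 0→1: 1={part,t=1,log=-}
step 3 deliver 1→0: —
step 4 deliver 0→3: 3={part,t=1,log=-}
step 5 deliver 3→0: —
step 6 crash(3): 3={✗part,t=1,log=-}
step 7 recover(3): 3={part,t=1,log=-}
step 8 deliver 0→1: —
step 9 deliver 3→1: —
step 10 deliver 1→0: —
step 11 timeout(0): 0={coor,t=2,log=-}
step 12 deliver 0→2: 2={part,t=1,log=-}
step 13 deliver 2→3: —
step 14 deliver 3→1: —
step 15 deliver 2→1: —
step 16 timeout(0): 0={coor,t=3,log=-}
step 17 deliver 0→3: 3={part,t=2,log=-}
step 18 deliver 0→2: 2={part,t=2,log=-}
step 19 deliver 2→1: —
step 20 deliver 3→2: —
step 21 deliver 0→2: 2={part,t=3,log=-}
step 22 propose(0,'r'): 0={coor,t=4,log=-}
step 23 propose(0,'y'): 0={coor,t=5,log=-}
step 24 timeout(0): 0={coor,t=6,log=-}
step 25 timeout(0): 0={coor,t=7,log=-}
step 26 crash(3): 3={✗part,t=2,log=-}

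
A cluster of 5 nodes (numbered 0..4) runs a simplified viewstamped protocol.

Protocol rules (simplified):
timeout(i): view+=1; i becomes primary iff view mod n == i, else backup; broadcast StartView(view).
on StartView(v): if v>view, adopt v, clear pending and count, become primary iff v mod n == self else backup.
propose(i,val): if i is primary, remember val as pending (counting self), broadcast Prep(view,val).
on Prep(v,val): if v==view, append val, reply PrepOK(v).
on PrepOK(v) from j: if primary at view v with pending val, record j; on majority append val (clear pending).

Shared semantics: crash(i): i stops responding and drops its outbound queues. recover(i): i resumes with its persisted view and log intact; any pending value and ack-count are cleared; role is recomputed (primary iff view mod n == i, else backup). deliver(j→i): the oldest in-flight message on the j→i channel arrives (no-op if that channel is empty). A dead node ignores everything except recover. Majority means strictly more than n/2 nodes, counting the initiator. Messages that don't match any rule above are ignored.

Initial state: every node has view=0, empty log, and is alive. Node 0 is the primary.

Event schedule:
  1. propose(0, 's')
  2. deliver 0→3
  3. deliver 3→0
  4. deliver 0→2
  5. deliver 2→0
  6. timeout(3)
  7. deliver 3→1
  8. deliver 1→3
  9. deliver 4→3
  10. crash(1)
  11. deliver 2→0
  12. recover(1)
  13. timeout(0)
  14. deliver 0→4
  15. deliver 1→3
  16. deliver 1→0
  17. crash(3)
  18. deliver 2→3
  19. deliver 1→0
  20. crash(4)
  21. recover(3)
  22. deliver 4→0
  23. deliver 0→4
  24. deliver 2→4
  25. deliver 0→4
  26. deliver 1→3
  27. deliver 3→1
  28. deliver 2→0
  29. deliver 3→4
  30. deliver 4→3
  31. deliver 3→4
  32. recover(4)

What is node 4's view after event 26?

after 1 — propose(0,'s'): ·
after 2 — deliver 0→3: n3:back/v0/[s]
after 3 — deliver 3→0: ·
after 4 — deliver 0→2: n2:back/v0/[s]
after 5 — deliver 2→0: n0:prim/v0/[s]
after 6 — timeout(3): n3:back/v1/[s]
after 7 — deliver 3→1: n1:prim/v1/[-]
after 8 — deliver 1→3: ·
after 9 — deliver 4→3: ·
after 10 — crash(1): n1:✗prim/v1/[-]
after 11 — deliver 2→0: ·
after 12 — recover(1): n1:prim/v1/[-]
after 13 — timeout(0): n0:back/v1/[s]
after 14 — deliver 0→4: n4:back/v0/[s]
after 15 — deliver 1→3: ·
after 16 — deliver 1→0: ·
after 17 — crash(3): n3:✗back/v1/[s]
after 18 — deliver 2→3: ·
after 19 — deliver 1→0: ·
after 20 — crash(4): n4:✗back/v0/[s]
after 21 — recover(3): n3:back/v1/[s]
after 22 — deliver 4→0: ·
after 23 — deliver 0→4: ·
after 24 — deliver 2→4: ·
after 25 — deliver 0→4: ·
after 26 — deliver 1→3: ·

0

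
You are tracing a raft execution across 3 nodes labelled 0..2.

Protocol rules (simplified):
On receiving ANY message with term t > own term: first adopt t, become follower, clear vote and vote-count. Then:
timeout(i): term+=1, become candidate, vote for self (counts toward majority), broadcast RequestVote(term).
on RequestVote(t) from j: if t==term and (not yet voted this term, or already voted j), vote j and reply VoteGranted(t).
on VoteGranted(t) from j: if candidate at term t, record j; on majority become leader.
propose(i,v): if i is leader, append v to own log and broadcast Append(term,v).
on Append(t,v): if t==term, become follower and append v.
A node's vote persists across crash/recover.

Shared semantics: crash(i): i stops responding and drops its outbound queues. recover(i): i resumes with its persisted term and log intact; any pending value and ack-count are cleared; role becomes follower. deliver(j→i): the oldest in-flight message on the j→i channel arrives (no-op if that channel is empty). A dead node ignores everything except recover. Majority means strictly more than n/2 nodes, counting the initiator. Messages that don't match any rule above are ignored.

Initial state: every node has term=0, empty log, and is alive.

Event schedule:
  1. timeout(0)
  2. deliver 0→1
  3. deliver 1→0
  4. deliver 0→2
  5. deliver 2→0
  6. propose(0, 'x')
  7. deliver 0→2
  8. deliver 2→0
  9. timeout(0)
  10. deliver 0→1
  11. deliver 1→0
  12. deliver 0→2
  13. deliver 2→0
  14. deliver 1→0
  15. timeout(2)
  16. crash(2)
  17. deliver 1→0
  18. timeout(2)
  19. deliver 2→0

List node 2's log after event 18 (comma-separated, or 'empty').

e1 timeout(0): 0[cand,t=1,-]
e2 deliver 0→1: 1[foll,t=1,-]
e3 deliver 1→0: 0[lead,t=1,-]
e4 deliver 0→2: 2[foll,t=1,-]
e5 deliver 2→0: ·
e6 propose(0,'x'): 0[lead,t=1,x]
e7 deliver 0→2: 2[foll,t=1,x]
e8 deliver 2→0: ·
e9 timeout(0): 0[cand,t=2,x]
e10 deliver 0→1: 1[foll,t=1,x]
e11 deliver 1→0: ·
e12 deliver 0→2: 2[foll,t=2,x]
e13 deliver 2→0: 0[lead,t=2,x]
e14 deliver 1→0: ·
e15 timeout(2): 2[cand,t=3,x]
e16 crash(2): 2[✗cand,t=3,x]
e17 deliver 1→0: ·
e18 timeout(2): ·

x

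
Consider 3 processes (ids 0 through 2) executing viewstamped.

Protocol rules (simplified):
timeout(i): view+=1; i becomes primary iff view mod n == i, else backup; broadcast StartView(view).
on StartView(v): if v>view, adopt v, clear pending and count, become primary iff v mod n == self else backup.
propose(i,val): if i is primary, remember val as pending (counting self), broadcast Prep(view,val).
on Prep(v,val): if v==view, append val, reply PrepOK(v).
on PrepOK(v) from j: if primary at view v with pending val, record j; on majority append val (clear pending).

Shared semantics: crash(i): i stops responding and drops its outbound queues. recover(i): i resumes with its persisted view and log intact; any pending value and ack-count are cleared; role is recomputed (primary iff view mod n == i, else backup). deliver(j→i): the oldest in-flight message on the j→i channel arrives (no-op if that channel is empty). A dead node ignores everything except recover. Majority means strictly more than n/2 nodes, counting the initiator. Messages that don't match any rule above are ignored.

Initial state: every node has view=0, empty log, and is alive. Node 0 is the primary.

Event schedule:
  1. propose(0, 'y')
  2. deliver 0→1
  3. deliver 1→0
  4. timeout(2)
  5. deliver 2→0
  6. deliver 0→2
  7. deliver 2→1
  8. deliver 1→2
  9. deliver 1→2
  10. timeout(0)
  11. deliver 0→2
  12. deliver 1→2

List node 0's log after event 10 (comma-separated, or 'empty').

step 1 propose(0,'y'): —
step 2 deliver 0→1: 1={back,v=0,log=y}
step 3 deliver 1→0: 0={prim,v=0,log=y}
step 4 timeout(2): 2={back,v=1,log=-}
step 5 deliver 2→0: 0={back,v=1,log=y}
step 6 deliver 0→2: —
step 7 deliver 2→1: 1={prim,v=1,log=y}
step 8 deliver 1→2: —
step 9 deliver 1→2: —
step 10 timeout(0): 0={back,v=2,log=y}

y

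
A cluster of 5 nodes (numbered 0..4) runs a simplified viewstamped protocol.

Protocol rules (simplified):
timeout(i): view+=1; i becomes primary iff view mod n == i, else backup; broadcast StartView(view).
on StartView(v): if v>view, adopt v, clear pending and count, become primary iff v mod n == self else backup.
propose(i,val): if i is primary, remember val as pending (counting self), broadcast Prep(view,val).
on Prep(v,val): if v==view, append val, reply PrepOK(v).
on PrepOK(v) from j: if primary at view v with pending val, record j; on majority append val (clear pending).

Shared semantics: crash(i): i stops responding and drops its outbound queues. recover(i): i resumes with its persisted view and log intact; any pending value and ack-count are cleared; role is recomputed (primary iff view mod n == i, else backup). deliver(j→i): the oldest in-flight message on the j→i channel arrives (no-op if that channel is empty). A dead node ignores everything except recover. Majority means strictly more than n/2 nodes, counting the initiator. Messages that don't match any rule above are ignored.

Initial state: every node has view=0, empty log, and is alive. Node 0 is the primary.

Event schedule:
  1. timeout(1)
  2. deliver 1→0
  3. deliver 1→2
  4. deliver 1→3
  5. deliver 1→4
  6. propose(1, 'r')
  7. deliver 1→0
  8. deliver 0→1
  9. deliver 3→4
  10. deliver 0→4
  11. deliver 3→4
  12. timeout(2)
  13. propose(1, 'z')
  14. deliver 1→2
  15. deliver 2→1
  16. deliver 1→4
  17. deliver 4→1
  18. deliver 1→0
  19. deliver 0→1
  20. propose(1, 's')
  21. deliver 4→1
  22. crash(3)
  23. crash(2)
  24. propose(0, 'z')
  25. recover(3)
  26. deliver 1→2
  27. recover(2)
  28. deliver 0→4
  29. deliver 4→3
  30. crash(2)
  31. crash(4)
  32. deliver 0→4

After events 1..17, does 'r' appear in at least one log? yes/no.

yes

e1 timeout(1): 1[prim,v=1,-]
e2 deliver 1→0: 0[back,v=1,-]
e3 deliver 1→2: 2[back,v=1,-]
e4 deliver 1→3: 3[back,v=1,-]
e5 deliver 1→4: 4[back,v=1,-]
e6 propose(1,'r'): ·
e7 deliver 1→0: 0[back,v=1,r]
e8 deliver 0→1: ·
e9 deliver 3→4: ·
e10 deliver 0→4: ·
e11 deliver 3→4: ·
e12 timeout(2): 2[prim,v=2,-]
e13 propose(1,'z'): ·
e14 deliver 1→2: ·
e15 deliver 2→1: 1[back,v=2,-]
e16 deliver 1→4: 4[back,v=1,r]
e17 deliver 4→1: ·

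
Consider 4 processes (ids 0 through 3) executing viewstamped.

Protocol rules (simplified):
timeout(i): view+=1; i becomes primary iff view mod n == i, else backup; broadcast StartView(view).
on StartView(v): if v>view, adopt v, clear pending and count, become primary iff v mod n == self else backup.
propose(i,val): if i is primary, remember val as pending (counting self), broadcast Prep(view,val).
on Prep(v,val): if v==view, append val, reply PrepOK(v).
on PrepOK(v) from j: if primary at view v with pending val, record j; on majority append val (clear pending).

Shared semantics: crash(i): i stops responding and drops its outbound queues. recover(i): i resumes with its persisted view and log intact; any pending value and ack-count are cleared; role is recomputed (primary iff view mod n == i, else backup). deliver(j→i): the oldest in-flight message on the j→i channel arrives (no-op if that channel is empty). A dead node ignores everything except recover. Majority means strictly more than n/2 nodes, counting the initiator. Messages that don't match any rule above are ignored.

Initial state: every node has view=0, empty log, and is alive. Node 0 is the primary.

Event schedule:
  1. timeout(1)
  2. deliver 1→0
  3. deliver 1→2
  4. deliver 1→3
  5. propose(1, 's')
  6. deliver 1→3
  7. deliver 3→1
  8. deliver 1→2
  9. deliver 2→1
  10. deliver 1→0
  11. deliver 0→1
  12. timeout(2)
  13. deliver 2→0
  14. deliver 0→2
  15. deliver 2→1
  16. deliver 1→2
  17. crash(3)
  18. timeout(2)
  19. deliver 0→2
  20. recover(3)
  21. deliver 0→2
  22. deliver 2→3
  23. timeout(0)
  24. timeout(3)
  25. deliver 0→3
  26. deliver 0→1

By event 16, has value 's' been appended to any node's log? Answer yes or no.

step 1 timeout(1): 1={prim,v=1,log=-}
step 2 deliver 1→0: 0={back,v=1,log=-}
step 3 deliver 1→2: 2={back,v=1,log=-}
step 4 deliver 1→3: 3={back,v=1,log=-}
step 5 propose(1,'s'): —
step 6 deliver 1→3: 3={back,v=1,log=s}
step 7 deliver 3→1: —
step 8 deliver 1→2: 2={back,v=1,log=s}
step 9 deliver 2→1: 1={prim,v=1,log=s}
step 10 deliver 1→0: 0={back,v=1,log=s}
step 11 deliver 0→1: —
step 12 timeout(2): 2={prim,v=2,log=s}
step 13 deliver 2→0: 0={back,v=2,log=s}
step 14 deliver 0→2: —
step 15 deliver 2→1: 1={back,v=2,log=s}
step 16 deliver 1→2: —

yes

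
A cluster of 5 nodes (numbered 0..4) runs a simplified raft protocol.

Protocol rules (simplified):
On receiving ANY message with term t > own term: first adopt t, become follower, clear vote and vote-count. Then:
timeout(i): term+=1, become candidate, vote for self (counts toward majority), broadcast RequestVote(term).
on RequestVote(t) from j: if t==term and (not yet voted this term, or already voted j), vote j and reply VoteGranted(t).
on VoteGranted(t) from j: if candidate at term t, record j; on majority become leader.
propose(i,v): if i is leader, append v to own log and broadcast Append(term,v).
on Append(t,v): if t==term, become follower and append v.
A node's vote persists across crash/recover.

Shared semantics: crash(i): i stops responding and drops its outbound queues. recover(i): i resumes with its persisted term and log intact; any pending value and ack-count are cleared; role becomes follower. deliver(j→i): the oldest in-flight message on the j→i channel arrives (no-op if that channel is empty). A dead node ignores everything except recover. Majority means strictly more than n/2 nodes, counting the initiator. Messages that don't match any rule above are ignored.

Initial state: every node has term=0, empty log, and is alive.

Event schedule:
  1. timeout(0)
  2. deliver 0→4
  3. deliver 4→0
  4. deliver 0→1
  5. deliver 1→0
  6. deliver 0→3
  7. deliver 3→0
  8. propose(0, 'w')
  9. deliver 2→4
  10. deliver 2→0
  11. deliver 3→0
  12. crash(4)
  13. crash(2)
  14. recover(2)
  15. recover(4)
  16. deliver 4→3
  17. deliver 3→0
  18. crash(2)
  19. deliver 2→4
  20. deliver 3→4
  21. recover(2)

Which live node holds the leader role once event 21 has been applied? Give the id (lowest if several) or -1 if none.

0

1. timeout(0):  <0:cand t1 ->
2. deliver 0→4:  <4:foll t1 ->
3. deliver 4→0:  nop
4. deliver 0→1:  <1:foll t1 ->
5. deliver 1→0:  <0:lead t1 ->
6. deliver 0→3:  <3:foll t1 ->
7. deliver 3→0:  nop
8. propose(0,'w'):  <0:lead t1 w>
9. deliver 2→4:  nop
10. deliver 2→0:  nop
11. deliver 3→0:  nop
12. crash(4):  <4:✗foll t1 ->
13. crash(2):  <2:✗foll t0 ->
14. recover(2):  <2:foll t0 ->
15. recover(4):  <4:foll t1 ->
16. deliver 4→3:  nop
17. deliver 3→0:  nop
18. crash(2):  <2:✗foll t0 ->
19. deliver 2→4:  nop
20. deliver 3→4:  nop
21. recover(2):  <2:foll t0 ->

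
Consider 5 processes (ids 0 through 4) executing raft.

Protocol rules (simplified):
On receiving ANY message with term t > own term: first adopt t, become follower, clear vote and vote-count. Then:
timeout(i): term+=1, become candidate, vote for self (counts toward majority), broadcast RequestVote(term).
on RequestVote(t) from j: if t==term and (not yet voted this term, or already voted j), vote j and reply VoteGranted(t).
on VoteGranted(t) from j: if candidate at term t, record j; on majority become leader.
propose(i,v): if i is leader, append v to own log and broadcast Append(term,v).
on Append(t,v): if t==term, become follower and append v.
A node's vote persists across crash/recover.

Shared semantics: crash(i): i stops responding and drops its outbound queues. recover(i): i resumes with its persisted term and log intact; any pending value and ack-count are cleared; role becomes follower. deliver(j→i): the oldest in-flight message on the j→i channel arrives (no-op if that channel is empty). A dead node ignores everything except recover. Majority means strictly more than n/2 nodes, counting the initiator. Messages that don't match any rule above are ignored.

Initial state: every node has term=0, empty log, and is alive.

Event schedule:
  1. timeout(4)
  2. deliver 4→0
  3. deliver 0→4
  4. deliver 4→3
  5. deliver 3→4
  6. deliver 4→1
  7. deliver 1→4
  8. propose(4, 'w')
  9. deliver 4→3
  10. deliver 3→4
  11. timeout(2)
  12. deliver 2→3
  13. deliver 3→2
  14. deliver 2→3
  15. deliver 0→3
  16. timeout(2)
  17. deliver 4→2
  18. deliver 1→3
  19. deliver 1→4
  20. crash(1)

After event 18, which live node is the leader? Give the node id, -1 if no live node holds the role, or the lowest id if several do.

4

1. timeout(4):  <4:cand t1 ->
2. deliver 4→0:  <0:foll t1 ->
3. deliver 0→4:  nop
4. deliver 4→3:  <3:foll t1 ->
5. deliver 3→4:  <4:lead t1 ->
6. deliver 4→1:  <1:foll t1 ->
7. deliver 1→4:  nop
8. propose(4,'w'):  <4:lead t1 w>
9. deliver 4→3:  <3:foll t1 w>
10. deliver 3→4:  nop
11. timeout(2):  <2:cand t1 ->
12. deliver 2→3:  nop
13. deliver 3→2:  nop
14. deliver 2→3:  nop
15. deliver 0→3:  nop
16. timeout(2):  <2:cand t2 ->
17. deliver 4→2:  nop
18. deliver 1→3:  nop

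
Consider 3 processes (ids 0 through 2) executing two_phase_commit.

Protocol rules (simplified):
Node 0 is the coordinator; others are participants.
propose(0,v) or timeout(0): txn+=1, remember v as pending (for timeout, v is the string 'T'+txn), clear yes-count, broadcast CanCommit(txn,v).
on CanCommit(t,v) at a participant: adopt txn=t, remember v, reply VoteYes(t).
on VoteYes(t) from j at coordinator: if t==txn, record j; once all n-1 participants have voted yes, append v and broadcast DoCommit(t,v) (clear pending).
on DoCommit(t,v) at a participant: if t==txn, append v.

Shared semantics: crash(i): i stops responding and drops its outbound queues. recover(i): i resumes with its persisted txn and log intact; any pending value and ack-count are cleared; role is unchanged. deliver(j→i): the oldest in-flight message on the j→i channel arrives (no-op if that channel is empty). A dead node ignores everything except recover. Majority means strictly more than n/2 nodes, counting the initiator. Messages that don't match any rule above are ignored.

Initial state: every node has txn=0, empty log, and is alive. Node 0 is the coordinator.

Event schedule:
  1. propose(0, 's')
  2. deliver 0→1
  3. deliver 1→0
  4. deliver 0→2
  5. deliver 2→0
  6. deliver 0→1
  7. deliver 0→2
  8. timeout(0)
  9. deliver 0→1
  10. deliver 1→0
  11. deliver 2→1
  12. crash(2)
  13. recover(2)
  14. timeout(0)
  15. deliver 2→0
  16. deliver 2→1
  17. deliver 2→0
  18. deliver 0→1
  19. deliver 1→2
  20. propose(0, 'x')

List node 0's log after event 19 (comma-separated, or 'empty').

s

e1 propose(0,'s'): 0[coor,t=1,-]
e2 deliver 0→1: 1[part,t=1,-]
e3 deliver 1→0: ·
e4 deliver 0→2: 2[part,t=1,-]
e5 deliver 2→0: 0[coor,t=1,s]
e6 deliver 0→1: 1[part,t=1,s]
e7 deliver 0→2: 2[part,t=1,s]
e8 timeout(0): 0[coor,t=2,s]
e9 deliver 0→1: 1[part,t=2,s]
e10 deliver 1→0: ·
e11 deliver 2→1: ·
e12 crash(2): 2[✗part,t=1,s]
e13 recover(2): 2[part,t=1,s]
e14 timeout(0): 0[coor,t=3,s]
e15 deliver 2→0: ·
e16 deliver 2→1: ·
e17 deliver 2→0: ·
e18 deliver 0→1: 1[part,t=3,s]
e19 deliver 1→2: ·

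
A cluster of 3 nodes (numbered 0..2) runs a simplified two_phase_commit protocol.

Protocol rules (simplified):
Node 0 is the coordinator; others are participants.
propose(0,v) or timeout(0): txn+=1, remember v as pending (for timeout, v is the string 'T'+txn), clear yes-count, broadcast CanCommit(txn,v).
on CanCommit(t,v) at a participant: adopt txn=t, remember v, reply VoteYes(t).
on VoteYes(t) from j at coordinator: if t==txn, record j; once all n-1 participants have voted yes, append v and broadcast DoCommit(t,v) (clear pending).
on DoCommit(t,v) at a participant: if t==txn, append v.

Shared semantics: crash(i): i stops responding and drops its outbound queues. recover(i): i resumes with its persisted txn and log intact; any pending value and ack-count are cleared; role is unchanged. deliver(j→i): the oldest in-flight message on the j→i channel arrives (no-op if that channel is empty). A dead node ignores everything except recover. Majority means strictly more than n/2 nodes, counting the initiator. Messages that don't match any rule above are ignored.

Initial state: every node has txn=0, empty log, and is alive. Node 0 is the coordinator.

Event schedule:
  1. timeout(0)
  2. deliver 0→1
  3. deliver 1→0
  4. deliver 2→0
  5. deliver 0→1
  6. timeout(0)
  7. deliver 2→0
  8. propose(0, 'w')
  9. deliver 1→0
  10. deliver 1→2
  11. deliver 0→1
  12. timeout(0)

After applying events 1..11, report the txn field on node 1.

1. timeout(0):  <0:coor t1 ->
2. deliver 0→1:  <1:part t1 ->
3. deliver 1→0:  nop
4. deliver 2→0:  nop
5. deliver 0→1:  nop
6. timeout(0):  <0:coor t2 ->
7. deliver 2→0:  nop
8. propose(0,'w'):  <0:coor t3 ->
9. deliver 1→0:  nop
10. deliver 1→2:  nop
11. deliver 0→1:  <1:part t2 ->

2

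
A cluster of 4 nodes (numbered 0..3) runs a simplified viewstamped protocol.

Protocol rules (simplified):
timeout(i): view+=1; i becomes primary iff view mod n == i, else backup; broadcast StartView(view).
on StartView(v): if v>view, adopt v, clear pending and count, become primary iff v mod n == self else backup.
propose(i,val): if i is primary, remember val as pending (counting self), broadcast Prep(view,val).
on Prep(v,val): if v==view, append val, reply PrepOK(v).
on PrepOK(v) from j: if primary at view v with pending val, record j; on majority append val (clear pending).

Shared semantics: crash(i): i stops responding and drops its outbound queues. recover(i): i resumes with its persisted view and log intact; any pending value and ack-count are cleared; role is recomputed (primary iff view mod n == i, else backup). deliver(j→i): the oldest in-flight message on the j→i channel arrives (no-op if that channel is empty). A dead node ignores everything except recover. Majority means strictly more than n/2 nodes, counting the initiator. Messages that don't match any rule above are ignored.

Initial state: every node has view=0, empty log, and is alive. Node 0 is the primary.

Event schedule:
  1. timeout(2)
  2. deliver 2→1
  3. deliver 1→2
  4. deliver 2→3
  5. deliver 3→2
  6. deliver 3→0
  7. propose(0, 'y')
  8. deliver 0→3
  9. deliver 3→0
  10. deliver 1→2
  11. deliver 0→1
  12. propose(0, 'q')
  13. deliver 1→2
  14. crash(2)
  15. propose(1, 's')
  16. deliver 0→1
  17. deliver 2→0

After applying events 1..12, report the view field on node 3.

1. timeout(2):  <2:back v1 ->
2. deliver 2→1:  <1:prim v1 ->
3. deliver 1→2:  nop
4. deliver 2→3:  <3:back v1 ->
5. deliver 3→2:  nop
6. deliver 3→0:  nop
7. propose(0,'y'):  nop
8. deliver 0→3:  nop
9. deliver 3→0:  nop
10. deliver 1→2:  nop
11. deliver 0→1:  nop
12. propose(0,'q'):  nop

1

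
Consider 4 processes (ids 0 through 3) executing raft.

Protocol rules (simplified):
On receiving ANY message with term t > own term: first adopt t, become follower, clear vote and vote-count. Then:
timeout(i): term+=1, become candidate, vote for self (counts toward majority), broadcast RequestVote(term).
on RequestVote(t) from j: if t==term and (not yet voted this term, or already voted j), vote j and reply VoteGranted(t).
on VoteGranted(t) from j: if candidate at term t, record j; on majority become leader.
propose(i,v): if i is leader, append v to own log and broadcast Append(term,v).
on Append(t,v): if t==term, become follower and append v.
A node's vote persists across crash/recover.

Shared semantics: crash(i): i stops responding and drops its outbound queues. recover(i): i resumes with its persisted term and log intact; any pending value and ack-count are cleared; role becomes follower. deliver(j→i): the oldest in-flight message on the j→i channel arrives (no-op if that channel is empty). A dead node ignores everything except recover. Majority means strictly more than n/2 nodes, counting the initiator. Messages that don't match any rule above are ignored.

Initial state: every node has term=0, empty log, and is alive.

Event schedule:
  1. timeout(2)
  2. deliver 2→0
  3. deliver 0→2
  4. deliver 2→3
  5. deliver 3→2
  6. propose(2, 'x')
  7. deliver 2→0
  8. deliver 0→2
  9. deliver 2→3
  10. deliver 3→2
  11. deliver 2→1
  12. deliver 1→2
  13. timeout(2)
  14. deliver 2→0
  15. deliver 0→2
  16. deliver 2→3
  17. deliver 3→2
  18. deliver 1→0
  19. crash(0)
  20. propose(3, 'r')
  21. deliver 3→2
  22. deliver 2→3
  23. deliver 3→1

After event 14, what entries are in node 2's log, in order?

[1] timeout(2) → N2(cand t1 [-])
[2] deliver 2→0 → N0(foll t1 [-])
[3] deliver 0→2 → ∅
[4] deliver 2→3 → N3(foll t1 [-])
[5] deliver 3→2 → N2(lead t1 [-])
[6] propose(2,'x') → N2(lead t1 [x])
[7] deliver 2→0 → N0(foll t1 [x])
[8] deliver 0→2 → ∅
[9] deliver 2→3 → N3(foll t1 [x])
[10] deliver 3→2 → ∅
[11] deliver 2→1 → N1(foll t1 [-])
[12] deliver 1→2 → ∅
[13] timeout(2) → N2(cand t2 [x])
[14] deliver 2→0 → N0(foll t2 [x])

x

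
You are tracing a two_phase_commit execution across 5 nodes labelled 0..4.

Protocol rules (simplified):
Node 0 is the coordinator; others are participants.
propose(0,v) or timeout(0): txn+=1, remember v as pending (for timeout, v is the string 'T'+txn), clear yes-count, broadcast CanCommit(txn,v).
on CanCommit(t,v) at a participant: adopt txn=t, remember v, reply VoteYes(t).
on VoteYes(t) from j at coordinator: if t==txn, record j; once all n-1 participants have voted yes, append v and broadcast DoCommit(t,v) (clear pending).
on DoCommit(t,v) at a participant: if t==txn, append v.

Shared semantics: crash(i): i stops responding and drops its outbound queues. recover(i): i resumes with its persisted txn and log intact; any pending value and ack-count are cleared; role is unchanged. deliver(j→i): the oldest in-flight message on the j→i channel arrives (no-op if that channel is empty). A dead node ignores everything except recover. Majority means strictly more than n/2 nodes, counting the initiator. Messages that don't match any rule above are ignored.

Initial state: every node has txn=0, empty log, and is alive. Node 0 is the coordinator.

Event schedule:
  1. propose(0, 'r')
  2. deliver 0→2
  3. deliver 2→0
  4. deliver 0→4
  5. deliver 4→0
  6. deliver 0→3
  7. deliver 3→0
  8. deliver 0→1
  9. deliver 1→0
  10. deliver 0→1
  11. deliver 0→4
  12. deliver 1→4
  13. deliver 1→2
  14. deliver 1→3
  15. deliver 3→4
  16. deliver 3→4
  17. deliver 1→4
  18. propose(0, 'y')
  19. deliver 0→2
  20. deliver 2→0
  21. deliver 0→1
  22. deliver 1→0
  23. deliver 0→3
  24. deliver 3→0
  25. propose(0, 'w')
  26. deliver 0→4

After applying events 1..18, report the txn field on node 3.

1. propose(0,'r'):  <0:coor t1 ->
2. deliver 0→2:  <2:part t1 ->
3. deliver 2→0:  nop
4. deliver 0→4:  <4:part t1 ->
5. deliver 4→0:  nop
6. deliver 0→3:  <3:part t1 ->
7. deliver 3→0:  nop
8. deliver 0→1:  <1:part t1 ->
9. deliver 1→0:  <0:coor t1 r>
10. deliver 0→1:  <1:part t1 r>
11. deliver 0→4:  <4:part t1 r>
12. deliver 1→4:  nop
13. deliver 1→2:  nop
14. deliver 1→3:  nop
15. deliver 3→4:  nop
16. deliver 3→4:  nop
17. deliver 1→4:  nop
18. propose(0,'y'):  <0:coor t2 r>

1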